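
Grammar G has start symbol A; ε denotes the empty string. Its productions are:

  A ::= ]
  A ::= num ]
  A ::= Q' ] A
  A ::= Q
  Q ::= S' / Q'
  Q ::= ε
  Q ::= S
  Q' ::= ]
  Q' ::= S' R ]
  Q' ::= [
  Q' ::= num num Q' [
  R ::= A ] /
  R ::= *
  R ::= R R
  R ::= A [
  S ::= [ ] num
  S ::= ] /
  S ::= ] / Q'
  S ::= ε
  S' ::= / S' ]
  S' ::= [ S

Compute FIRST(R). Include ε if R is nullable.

{ *, /, [, ], num }

From R ::= A ] /: A nullable, take FIRST(A) ∪ {]} = { /, [, ], num }.
R ::= * contributes {*}.
From R ::= R R: add FIRST(R) = { *, /, [, ], num }.
From R ::= A [: A nullable, take FIRST(A) ∪ {[} = { /, [, ], num }.
Union: FIRST(R) = { *, /, [, ], num }.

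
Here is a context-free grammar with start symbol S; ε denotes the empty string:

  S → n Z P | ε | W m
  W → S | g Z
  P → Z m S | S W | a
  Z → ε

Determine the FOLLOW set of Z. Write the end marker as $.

{ $, a, g, m, n }

In S → n Z P: add FIRST(P)\{ε} = { a, g, m, n }.
  Since P is nullable, also add FOLLOW(S) = { $, g, m, n }.
In W → g Z: Z is at the end, add FOLLOW(W) = { $, g, m, n }.
In P → Z m S: add FIRST(m S) = { m }.
Union: FOLLOW(Z) = { $, a, g, m, n }.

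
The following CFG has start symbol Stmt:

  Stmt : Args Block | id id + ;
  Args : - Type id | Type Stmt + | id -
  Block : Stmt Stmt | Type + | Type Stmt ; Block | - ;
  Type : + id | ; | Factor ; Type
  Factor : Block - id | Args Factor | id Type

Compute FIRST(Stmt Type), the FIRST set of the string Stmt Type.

{ +, -, ;, id }

Add FIRST(Stmt) = { +, -, ;, id }; Stmt is not nullable, stop.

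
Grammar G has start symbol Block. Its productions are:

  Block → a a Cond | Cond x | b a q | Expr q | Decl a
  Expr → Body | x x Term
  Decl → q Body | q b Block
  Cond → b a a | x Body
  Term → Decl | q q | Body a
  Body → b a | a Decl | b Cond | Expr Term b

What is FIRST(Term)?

From Term → Decl: add FIRST(Decl) = { q }.
Term → q q contributes {q}.
From Term → Body a: add FIRST(Body) = { a, b, x }.
Union: FIRST(Term) = { a, b, q, x }.

{ a, b, q, x }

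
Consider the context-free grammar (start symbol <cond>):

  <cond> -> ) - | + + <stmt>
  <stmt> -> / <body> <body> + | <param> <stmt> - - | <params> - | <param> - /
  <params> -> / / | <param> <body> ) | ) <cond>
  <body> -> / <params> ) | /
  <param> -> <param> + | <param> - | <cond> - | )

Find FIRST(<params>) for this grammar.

{ ), +, / }

<params> -> / / contributes {/}.
From <params> -> <param> <body> ): add FIRST(<param>) = { ), + }.
<params> -> ) <cond> contributes {)}.
Union: FIRST(<params>) = { ), +, / }.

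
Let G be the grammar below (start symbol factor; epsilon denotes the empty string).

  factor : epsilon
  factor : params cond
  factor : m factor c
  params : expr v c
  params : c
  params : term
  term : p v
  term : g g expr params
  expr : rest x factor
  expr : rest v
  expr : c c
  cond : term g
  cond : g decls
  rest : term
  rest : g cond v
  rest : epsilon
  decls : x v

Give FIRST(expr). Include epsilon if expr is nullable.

From expr : rest x factor: rest nullable, take FIRST(rest) ∪ {x} = { g, p, x }.
From expr : rest v: rest nullable, take FIRST(rest) ∪ {v} = { g, p, v }.
expr : c c contributes {c}.
Union: FIRST(expr) = { c, g, p, v, x }.

{ c, g, p, v, x }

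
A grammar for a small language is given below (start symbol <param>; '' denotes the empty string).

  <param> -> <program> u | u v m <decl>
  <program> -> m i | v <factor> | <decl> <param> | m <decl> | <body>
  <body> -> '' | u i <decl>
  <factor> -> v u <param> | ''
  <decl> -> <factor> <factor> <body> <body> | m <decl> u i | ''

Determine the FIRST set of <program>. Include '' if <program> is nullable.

<program> -> m i contributes {m}.
<program> -> v <factor> contributes {v}.
From <program> -> <decl> <param>: <decl> nullable, take FIRST(<decl>) ∪ FIRST(<param>) = { m, u, v }.
<program> -> m <decl> contributes {m}.
From <program> -> <body>: add FIRST(<body>) = { u, '' } (including '' since <body> is nullable).
Union: FIRST(<program>) = { m, u, v, '' }.

{ m, u, v, '' }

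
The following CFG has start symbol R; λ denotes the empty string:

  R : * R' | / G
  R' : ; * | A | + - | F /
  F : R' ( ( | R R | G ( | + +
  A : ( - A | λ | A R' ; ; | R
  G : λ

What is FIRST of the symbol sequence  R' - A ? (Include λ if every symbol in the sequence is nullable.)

Add FIRST(R')\{λ} = { (, *, +, /, ; }; R' is nullable, continue.
- is a terminal; add {-} and stop.

{ (, *, +, -, /, ; }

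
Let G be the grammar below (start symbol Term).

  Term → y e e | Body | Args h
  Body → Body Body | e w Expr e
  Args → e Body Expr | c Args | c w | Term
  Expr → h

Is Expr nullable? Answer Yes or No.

No

No nonterminal in this grammar is nullable.
No production of Expr has an RHS whose symbols are all nullable, so Expr is not nullable.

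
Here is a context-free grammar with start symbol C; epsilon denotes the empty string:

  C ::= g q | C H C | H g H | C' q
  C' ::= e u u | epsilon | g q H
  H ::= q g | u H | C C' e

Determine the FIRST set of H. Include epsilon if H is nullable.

{ e, g, q, u }

H ::= q g contributes {q}.
H ::= u H contributes {u}.
From H ::= C C' e: add FIRST(C) = { e, g, q, u }.
Union: FIRST(H) = { e, g, q, u }.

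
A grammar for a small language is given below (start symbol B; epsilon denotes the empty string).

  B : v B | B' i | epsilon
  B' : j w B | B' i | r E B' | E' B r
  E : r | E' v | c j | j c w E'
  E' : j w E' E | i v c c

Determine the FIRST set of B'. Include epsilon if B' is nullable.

B' : j w B contributes {j}.
From B' : B' i: add FIRST(B') = { i, j, r }.
B' : r E B' contributes {r}.
From B' : E' B r: add FIRST(E') = { i, j }.
Union: FIRST(B') = { i, j, r }.

{ i, j, r }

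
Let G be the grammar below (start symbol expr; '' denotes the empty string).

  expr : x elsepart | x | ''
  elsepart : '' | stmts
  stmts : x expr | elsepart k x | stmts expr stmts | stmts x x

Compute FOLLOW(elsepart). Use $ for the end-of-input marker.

In expr : x elsepart: elsepart is at the end, add FOLLOW(expr) = { $, k, x }.
In stmts : elsepart k x: add FIRST(k x) = { k }.
Union: FOLLOW(elsepart) = { $, k, x }.

{ $, k, x }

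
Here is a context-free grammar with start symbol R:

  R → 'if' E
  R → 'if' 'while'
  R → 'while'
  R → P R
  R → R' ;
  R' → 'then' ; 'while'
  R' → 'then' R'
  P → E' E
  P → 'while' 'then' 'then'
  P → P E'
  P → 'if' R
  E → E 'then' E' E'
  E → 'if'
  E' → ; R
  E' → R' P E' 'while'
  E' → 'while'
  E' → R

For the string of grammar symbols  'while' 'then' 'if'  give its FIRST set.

{ 'while' }

'while' is a terminal; add {'while'} and stop.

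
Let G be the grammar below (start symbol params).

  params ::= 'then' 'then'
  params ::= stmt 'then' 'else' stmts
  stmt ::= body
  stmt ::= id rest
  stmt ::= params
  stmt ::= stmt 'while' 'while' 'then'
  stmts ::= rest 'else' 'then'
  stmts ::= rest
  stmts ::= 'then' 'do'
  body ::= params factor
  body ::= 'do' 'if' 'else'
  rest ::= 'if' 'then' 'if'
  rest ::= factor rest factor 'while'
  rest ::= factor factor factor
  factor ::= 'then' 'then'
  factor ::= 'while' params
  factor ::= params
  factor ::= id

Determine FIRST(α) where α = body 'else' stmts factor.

{ 'do', 'then', id }

Add FIRST(body) = { 'do', 'then', id }; body is not nullable, stop.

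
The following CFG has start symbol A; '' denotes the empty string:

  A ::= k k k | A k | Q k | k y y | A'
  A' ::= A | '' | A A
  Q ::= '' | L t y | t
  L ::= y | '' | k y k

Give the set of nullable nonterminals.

{ A, A', L, Q }

Directly nullable (have an ''-production): A', Q, L.
A ::= A' with every symbol nullable, so A is nullable.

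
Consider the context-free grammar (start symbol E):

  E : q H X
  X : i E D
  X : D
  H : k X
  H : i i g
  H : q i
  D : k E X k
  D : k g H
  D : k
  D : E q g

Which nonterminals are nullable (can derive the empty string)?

{ } (none)

No nonterminal has an empty production or an RHS whose symbols are all nullable.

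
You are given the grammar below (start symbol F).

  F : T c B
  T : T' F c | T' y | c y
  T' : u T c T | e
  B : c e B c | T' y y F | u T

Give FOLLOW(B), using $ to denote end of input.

In F : T c B: B is at the end, add FOLLOW(F) = { $, c }.
In B : c e B c: add FIRST(c) = { c }.
Union: FOLLOW(B) = { $, c }.

{ $, c }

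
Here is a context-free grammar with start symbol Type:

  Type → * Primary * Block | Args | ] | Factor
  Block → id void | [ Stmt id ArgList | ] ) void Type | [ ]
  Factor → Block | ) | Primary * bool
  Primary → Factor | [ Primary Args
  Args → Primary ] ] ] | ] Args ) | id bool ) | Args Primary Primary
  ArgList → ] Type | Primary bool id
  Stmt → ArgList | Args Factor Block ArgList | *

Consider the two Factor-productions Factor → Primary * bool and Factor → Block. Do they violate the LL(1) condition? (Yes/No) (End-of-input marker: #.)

Yes

FIRST(Primary * bool) = { ), [, ], id } and FIRST(Block) = { [, ], id }.
Both contain [, so the two alternatives are not disjoint — LL(1) conflict.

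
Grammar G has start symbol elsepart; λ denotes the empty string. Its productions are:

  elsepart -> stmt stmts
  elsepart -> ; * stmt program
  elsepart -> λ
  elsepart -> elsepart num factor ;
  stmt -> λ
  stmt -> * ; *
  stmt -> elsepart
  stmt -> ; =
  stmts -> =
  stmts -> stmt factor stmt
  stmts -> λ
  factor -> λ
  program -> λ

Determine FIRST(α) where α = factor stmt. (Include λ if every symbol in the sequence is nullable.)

{ *, ;, =, num, λ }

Add FIRST(factor)\{λ} = {  }; factor is nullable, continue.
Add FIRST(stmt)\{λ} = { *, ;, =, num }; stmt is nullable, continue.
Every symbol is nullable, so include λ.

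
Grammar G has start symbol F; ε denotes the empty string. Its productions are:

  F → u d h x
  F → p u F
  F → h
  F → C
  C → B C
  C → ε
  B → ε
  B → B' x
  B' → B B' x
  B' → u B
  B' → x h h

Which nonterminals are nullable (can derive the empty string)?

{ B, C, F }

Directly nullable (have an ε-production): C, B.
F → C with every symbol nullable, so F is nullable.
No other nonterminal has a production whose RHS symbols are all nullable.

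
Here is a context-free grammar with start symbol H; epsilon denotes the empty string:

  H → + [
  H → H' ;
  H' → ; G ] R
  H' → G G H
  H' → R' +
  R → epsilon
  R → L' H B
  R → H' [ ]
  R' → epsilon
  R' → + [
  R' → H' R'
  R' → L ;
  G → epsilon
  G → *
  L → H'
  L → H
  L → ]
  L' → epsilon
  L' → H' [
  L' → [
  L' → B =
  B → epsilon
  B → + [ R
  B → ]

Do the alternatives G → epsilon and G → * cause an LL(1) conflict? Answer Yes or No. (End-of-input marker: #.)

Yes

FIRST(epsilon) = { epsilon } and FIRST(*) = { * }.
The first alternative is nullable and FOLLOW(G) = { *, +, ;, ] } shares * with FIRST of the second — conflict.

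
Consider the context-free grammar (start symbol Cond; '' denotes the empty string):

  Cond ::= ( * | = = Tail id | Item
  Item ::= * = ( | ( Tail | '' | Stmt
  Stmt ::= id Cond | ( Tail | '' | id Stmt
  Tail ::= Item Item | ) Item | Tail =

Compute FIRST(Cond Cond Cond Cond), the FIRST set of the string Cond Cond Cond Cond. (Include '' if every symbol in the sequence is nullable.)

{ (, *, =, id, '' }

Add FIRST(Cond)\{''} = { (, *, =, id }; Cond is nullable, continue.
Add FIRST(Cond)\{''} = { (, *, =, id }; Cond is nullable, continue.
Add FIRST(Cond)\{''} = { (, *, =, id }; Cond is nullable, continue.
Add FIRST(Cond)\{''} = { (, *, =, id }; Cond is nullable, continue.
Every symbol is nullable, so include ''.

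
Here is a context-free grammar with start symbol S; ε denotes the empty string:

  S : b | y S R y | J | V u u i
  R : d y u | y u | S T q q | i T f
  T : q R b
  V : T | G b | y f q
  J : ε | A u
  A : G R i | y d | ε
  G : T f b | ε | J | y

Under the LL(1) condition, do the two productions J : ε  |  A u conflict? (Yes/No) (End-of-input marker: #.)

FIRST(ε) = { ε } and FIRST(A u) = { b, d, i, q, u, y }.
The first alternative is nullable and FOLLOW(J) = { #, b, d, i, q, u, y } shares b with FIRST of the second — conflict.

Yes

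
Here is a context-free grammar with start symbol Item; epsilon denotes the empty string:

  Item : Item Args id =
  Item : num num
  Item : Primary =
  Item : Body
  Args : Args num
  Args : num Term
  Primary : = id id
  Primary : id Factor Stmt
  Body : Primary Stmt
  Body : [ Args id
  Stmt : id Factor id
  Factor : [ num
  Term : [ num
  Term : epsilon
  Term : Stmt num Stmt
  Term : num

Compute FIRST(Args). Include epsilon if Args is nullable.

{ num }

From Args : Args num: add FIRST(Args) = { num }.
Args : num Term contributes {num}.
Union: FIRST(Args) = { num }.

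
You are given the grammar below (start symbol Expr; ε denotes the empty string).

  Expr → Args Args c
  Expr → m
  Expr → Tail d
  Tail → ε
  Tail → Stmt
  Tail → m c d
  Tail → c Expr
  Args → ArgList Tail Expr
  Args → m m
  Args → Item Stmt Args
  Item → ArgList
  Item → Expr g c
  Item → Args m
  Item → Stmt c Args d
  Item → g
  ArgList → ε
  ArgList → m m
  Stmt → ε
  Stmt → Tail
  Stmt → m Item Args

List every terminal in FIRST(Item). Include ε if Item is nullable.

From Item → ArgList: add FIRST(ArgList) = { m, ε } (including ε since ArgList is nullable).
From Item → Expr g c: add FIRST(Expr) = { c, d, g, m }.
From Item → Args m: add FIRST(Args) = { c, d, g, m }.
From Item → Stmt c Args d: Stmt nullable, take FIRST(Stmt) ∪ {c} = { c, m }.
Item → g contributes {g}.
Union: FIRST(Item) = { c, d, g, m, ε }.

{ c, d, g, m, ε }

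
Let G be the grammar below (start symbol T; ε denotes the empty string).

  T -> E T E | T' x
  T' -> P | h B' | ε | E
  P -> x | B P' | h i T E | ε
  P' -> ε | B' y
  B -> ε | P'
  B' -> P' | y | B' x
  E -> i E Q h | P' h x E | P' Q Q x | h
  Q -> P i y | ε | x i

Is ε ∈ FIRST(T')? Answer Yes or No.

Yes

T' has an ε-production, so T' ⇒ ε.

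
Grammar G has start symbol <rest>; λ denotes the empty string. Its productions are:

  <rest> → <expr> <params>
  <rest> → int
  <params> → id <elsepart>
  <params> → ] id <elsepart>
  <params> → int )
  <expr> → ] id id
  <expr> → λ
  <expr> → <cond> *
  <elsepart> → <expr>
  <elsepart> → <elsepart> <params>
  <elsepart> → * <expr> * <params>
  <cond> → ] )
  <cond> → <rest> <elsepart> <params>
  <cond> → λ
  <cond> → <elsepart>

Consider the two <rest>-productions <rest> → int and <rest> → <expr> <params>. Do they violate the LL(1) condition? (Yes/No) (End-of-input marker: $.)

Yes

FIRST(int) = { int } and FIRST(<expr> <params>) = { *, ], id, int }.
Both contain int, so the two alternatives are not disjoint — LL(1) conflict.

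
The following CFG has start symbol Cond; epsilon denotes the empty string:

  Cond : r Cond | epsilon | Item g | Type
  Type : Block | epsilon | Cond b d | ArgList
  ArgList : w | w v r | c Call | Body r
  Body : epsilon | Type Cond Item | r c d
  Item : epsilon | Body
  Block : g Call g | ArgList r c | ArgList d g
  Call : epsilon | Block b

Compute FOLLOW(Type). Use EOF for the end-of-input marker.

{ EOF, b, c, g, r, w }

In Cond : Type: Type is at the end, add FOLLOW(Cond) = { EOF, b, c, g, r, w }.
In Body : Type Cond Item: add FIRST(Cond Item)\{epsilon} = { b, c, g, r, w }.
  Since Cond Item is nullable, also add FOLLOW(Body) = { g, r }.
Union: FOLLOW(Type) = { EOF, b, c, g, r, w }.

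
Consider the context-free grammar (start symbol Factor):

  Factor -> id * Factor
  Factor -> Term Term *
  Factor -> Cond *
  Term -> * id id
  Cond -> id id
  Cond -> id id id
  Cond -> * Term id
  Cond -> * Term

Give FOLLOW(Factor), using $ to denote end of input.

Factor is the start symbol, so $ ∈ FOLLOW(Factor).
In Factor -> id * Factor: Factor is at the end, add FOLLOW(Factor) = { $ }.
Union: FOLLOW(Factor) = { $ }.

{ $ }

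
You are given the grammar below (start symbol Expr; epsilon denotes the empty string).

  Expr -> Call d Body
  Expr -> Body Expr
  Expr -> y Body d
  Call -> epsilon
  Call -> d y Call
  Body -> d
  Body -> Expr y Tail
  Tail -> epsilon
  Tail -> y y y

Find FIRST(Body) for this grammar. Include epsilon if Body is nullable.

{ d, y }

Body -> d contributes {d}.
From Body -> Expr y Tail: add FIRST(Expr) = { d, y }.
Union: FIRST(Body) = { d, y }.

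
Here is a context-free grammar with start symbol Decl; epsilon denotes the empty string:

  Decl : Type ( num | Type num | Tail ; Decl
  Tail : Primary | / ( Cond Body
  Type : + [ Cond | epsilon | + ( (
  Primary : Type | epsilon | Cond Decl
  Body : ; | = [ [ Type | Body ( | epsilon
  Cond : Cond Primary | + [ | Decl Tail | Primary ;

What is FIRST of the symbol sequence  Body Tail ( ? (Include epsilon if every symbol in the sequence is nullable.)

{ (, +, /, ;, =, num }

Add FIRST(Body)\{epsilon} = { (, ;, = }; Body is nullable, continue.
Add FIRST(Tail)\{epsilon} = { (, +, /, ;, num }; Tail is nullable, continue.
( is a terminal; add {(} and stop.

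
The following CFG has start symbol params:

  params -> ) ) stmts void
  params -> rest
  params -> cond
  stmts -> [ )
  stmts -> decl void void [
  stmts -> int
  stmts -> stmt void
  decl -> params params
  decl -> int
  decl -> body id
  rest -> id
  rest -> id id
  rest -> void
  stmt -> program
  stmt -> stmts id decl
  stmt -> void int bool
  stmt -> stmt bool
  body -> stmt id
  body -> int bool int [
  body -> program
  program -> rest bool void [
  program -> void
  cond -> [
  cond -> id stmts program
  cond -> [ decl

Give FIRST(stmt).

{ ), [, id, int, void }

From stmt -> program: add FIRST(program) = { id, void }.
From stmt -> stmts id decl: add FIRST(stmts) = { ), [, id, int, void }.
stmt -> void int bool contributes {void}.
From stmt -> stmt bool: add FIRST(stmt) = { ), [, id, int, void }.
Union: FIRST(stmt) = { ), [, id, int, void }.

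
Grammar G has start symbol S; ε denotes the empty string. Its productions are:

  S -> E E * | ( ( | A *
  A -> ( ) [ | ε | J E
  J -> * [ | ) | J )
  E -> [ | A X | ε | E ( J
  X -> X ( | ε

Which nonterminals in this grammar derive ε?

Directly nullable (have an ε-production): A, E, X.
No other nonterminal has a production whose RHS symbols are all nullable.

{ A, E, X }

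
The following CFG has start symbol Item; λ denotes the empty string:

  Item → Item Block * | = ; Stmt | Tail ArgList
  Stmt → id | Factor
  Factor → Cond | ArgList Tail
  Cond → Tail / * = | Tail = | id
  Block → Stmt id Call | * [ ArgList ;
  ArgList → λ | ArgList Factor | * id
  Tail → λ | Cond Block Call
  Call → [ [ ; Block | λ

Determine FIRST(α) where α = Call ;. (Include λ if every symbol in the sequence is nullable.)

{ ;, [ }

Add FIRST(Call)\{λ} = { [ }; Call is nullable, continue.
; is a terminal; add {;} and stop.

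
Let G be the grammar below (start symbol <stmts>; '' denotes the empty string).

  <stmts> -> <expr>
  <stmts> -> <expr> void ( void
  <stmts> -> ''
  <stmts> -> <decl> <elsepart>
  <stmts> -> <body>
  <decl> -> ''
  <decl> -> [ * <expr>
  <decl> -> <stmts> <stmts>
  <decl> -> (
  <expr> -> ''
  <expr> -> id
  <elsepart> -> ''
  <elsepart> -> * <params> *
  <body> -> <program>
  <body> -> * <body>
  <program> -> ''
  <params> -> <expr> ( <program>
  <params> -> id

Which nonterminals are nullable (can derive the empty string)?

{ <body>, <decl>, <elsepart>, <expr>, <program>, <stmts> }

Directly nullable (have an ''-production): <stmts>, <decl>, <expr>, <elsepart>, <program>.
<body> -> <program> with every symbol nullable, so <body> is nullable.
No other nonterminal has a production whose RHS symbols are all nullable.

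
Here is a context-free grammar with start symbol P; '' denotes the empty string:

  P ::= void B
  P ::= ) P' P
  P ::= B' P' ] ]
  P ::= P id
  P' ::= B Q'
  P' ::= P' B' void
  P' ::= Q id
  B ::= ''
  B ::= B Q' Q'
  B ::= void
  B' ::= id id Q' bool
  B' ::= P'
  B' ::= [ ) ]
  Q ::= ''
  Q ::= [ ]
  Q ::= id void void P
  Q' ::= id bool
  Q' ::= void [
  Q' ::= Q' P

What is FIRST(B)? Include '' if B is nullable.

{ id, void, '' }

B ::= '' contributes ''.
From B ::= B Q' Q': B nullable, take FIRST(B) ∪ FIRST(Q') = { id, void }.
B ::= void contributes {void}.
Union: FIRST(B) = { id, void, '' }.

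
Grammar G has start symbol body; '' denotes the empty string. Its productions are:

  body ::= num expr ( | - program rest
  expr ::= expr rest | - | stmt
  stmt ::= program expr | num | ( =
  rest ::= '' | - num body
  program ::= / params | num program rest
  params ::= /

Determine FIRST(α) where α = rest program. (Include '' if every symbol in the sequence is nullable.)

{ -, /, num }

Add FIRST(rest)\{''} = { - }; rest is nullable, continue.
Add FIRST(program) = { /, num }; program is not nullable, stop.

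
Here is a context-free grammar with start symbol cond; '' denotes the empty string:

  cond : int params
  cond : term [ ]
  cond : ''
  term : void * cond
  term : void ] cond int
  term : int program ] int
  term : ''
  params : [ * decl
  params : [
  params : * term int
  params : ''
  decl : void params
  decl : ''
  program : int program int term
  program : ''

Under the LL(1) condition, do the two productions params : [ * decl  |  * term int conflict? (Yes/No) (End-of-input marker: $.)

No

FIRST([ * decl) = { [ } and FIRST(* term int) = { * }.
The FIRST sets are disjoint and neither alternative is nullable — no conflict.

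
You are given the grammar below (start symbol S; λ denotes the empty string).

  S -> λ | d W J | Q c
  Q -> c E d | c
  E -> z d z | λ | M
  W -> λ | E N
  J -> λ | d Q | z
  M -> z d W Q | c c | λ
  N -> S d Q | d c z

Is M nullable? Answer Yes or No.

Yes

M has an λ-production, so M ⇒ λ.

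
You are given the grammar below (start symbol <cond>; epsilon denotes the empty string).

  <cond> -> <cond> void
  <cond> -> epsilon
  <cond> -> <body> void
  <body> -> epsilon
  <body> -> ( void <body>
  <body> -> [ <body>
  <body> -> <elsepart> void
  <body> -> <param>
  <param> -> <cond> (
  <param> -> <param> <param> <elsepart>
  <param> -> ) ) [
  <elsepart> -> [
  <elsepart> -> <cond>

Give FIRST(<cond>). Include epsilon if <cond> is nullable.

{ (, ), [, void, epsilon }

From <cond> -> <cond> void: <cond> nullable, take FIRST(<cond>) ∪ {void} = { (, ), [, void }.
<cond> -> epsilon contributes epsilon.
From <cond> -> <body> void: <body> nullable, take FIRST(<body>) ∪ {void} = { (, ), [, void }.
Union: FIRST(<cond>) = { (, ), [, void, epsilon }.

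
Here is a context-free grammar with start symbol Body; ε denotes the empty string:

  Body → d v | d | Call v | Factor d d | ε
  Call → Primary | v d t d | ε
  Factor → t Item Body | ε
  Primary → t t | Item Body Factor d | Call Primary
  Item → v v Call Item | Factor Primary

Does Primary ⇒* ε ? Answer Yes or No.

No

Nullable nonterminals: Body, Call, Factor.
No production of Primary has an RHS whose symbols are all nullable, so Primary is not nullable.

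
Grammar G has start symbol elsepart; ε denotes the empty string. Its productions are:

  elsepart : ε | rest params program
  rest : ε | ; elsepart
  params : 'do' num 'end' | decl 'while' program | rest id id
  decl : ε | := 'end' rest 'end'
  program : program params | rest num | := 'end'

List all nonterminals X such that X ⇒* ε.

Directly nullable (have an ε-production): elsepart, rest, decl.
No other nonterminal has a production whose RHS symbols are all nullable.

{ decl, elsepart, rest }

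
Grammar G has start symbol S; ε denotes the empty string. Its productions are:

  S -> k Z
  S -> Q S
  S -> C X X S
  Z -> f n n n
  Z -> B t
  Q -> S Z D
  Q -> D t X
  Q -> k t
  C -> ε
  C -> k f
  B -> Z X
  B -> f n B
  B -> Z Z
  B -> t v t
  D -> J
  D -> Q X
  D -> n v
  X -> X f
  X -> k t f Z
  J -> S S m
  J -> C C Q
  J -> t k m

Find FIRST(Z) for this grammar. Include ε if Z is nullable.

{ f, t }

Z -> f n n n contributes {f}.
From Z -> B t: add FIRST(B) = { f, t }.
Union: FIRST(Z) = { f, t }.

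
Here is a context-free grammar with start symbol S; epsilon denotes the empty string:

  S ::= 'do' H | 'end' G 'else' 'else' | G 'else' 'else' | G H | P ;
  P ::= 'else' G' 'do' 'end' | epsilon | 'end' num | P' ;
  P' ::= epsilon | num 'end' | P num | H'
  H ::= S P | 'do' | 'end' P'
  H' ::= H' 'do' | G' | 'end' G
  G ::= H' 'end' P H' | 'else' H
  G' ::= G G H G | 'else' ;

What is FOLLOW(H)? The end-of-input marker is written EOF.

In S ::= 'do' H: H is at the end, add FOLLOW(S) = { EOF, 'do', 'else', 'end', ;, num }.
In S ::= G H: H is at the end, add FOLLOW(S) = { EOF, 'do', 'else', 'end', ;, num }.
In G ::= 'else' H: H is at the end, add FOLLOW(G) = { EOF, 'do', 'else', 'end', ;, num }.
In G' ::= G G H G: add FIRST(G) = { 'else', 'end' }.
Union: FOLLOW(H) = { EOF, 'do', 'else', 'end', ;, num }.

{ EOF, 'do', 'else', 'end', ;, num }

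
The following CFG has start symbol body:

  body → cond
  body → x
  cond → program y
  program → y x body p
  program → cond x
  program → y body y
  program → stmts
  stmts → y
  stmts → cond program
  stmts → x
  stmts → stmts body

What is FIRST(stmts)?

stmts → y contributes {y}.
From stmts → cond program: add FIRST(cond) = { x, y }.
stmts → x contributes {x}.
From stmts → stmts body: add FIRST(stmts) = { x, y }.
Union: FIRST(stmts) = { x, y }.

{ x, y }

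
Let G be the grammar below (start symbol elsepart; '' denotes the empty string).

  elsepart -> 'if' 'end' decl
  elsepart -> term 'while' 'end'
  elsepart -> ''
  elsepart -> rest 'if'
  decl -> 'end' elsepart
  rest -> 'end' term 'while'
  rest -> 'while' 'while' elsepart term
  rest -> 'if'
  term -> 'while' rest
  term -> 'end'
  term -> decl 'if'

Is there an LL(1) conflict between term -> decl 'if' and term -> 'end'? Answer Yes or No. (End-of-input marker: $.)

Yes

FIRST(decl 'if') = { 'end' } and FIRST('end') = { 'end' }.
Both contain 'end', so the two alternatives are not disjoint — LL(1) conflict.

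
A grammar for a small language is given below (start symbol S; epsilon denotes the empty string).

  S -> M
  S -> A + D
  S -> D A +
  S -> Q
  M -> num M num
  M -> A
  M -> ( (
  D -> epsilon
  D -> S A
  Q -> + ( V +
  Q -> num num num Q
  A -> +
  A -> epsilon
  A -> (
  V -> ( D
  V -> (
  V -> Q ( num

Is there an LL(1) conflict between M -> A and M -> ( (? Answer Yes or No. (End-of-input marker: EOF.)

Yes

FIRST(A) = { (, +, epsilon } and FIRST(( () = { ( }.
Both contain (, so the two alternatives are not disjoint — LL(1) conflict.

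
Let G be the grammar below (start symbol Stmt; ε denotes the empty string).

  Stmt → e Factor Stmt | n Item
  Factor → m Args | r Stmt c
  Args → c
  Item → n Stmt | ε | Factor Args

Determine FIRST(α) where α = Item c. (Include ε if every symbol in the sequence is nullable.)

{ c, m, n, r }

Add FIRST(Item)\{ε} = { m, n, r }; Item is nullable, continue.
c is a terminal; add {c} and stop.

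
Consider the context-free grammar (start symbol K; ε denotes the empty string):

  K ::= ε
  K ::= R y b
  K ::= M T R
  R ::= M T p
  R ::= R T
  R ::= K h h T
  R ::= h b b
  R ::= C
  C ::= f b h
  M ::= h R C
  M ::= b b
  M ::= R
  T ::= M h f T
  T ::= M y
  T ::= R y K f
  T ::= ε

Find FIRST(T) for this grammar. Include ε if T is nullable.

From T ::= M h f T: add FIRST(M) = { b, f, h }.
From T ::= M y: add FIRST(M) = { b, f, h }.
From T ::= R y K f: add FIRST(R) = { b, f, h }.
T ::= ε contributes ε.
Union: FIRST(T) = { b, f, h, ε }.

{ b, f, h, ε }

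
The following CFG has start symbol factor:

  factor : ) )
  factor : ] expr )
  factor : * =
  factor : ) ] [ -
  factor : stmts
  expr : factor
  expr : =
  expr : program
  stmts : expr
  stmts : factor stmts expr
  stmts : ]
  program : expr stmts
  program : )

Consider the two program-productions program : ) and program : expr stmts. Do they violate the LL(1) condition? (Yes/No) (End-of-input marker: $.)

FIRST()) = { ) } and FIRST(expr stmts) = { ), *, =, ] }.
Both contain ), so the two alternatives are not disjoint — LL(1) conflict.

Yes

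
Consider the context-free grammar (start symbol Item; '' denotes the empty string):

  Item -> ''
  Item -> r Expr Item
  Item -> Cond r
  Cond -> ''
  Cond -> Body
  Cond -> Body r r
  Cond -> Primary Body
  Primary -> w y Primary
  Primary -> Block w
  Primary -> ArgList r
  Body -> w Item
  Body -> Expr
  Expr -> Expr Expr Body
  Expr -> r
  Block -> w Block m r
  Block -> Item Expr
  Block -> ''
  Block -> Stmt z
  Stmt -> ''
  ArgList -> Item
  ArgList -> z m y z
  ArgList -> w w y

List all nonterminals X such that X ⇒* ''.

{ ArgList, Block, Cond, Item, Stmt }

Directly nullable (have an ''-production): Item, Cond, Block, Stmt.
ArgList -> Item with every symbol nullable, so ArgList is nullable.
No other nonterminal has a production whose RHS symbols are all nullable.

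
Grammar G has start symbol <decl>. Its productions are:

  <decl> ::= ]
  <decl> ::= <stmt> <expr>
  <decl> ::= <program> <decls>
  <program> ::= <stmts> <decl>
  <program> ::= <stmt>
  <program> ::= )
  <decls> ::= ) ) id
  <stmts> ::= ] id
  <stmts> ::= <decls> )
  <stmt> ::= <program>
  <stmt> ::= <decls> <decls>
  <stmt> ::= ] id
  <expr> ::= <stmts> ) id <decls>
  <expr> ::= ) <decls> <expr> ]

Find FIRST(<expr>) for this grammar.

From <expr> ::= <stmts> ) id <decls>: add FIRST(<stmts>) = { ), ] }.
<expr> ::= ) <decls> <expr> ] contributes {)}.
Union: FIRST(<expr>) = { ), ] }.

{ ), ] }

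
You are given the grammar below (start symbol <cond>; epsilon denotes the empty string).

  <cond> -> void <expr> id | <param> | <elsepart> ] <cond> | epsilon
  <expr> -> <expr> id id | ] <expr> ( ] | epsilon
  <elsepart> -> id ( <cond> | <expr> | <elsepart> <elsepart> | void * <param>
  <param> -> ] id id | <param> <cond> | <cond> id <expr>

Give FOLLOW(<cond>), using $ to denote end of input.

{ $, ], id, void }

<cond> is the start symbol, so $ ∈ FOLLOW(<cond>).
In <cond> -> <elsepart> ] <cond>: <cond> is at the end, add FOLLOW(<cond>) = { $, ], id, void }.
In <elsepart> -> id ( <cond>: <cond> is at the end, add FOLLOW(<elsepart>) = { ], id, void }.
In <param> -> <param> <cond>: <cond> is at the end, add FOLLOW(<param>) = { $, ], id, void }.
In <param> -> <cond> id <expr>: add FIRST(id <expr>) = { id }.
Union: FOLLOW(<cond>) = { $, ], id, void }.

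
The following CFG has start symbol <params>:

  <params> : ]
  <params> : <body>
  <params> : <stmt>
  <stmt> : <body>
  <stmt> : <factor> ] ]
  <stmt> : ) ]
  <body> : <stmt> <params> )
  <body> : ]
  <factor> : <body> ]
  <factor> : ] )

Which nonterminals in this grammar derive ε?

{ } (none)

No nonterminal has an empty production or an RHS whose symbols are all nullable.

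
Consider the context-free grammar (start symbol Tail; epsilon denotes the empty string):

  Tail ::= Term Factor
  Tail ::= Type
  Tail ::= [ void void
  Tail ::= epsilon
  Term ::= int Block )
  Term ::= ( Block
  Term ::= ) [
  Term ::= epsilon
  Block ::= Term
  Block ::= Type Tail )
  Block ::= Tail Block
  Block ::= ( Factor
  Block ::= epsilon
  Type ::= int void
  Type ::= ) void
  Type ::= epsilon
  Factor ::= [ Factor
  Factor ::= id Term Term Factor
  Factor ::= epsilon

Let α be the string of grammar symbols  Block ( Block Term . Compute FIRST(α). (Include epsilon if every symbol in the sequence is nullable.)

{ (, ), [, id, int }

Add FIRST(Block)\{epsilon} = { (, ), [, id, int }; Block is nullable, continue.
( is a terminal; add {(} and stop.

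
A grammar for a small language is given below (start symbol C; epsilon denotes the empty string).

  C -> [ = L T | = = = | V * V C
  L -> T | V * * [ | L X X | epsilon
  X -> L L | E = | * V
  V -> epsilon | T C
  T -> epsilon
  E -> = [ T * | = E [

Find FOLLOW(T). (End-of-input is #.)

In C -> [ = L T: T is at the end, add FOLLOW(C) = { #, *, =, [ }.
In L -> T: T is at the end, add FOLLOW(L) = { #, *, =, [ }.
In V -> T C: add FIRST(C) = { *, =, [ }.
In E -> = [ T *: add FIRST(*) = { * }.
Union: FOLLOW(T) = { #, *, =, [ }.

{ #, *, =, [ }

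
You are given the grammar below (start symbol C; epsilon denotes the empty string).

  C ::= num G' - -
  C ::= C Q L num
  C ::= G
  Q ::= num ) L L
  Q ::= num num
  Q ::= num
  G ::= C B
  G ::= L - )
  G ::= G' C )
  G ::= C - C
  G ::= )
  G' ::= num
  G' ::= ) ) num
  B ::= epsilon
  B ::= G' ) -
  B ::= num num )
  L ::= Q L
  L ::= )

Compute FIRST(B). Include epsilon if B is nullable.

{ ), num, epsilon }

B ::= epsilon contributes epsilon.
From B ::= G' ) -: add FIRST(G') = { ), num }.
B ::= num num ) contributes {num}.
Union: FIRST(B) = { ), num, epsilon }.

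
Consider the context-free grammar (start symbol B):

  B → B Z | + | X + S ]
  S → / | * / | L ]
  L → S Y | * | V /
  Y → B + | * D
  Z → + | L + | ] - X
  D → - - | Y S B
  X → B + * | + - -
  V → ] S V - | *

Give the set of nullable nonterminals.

No nonterminal has an empty production or an RHS whose symbols are all nullable.

{ } (none)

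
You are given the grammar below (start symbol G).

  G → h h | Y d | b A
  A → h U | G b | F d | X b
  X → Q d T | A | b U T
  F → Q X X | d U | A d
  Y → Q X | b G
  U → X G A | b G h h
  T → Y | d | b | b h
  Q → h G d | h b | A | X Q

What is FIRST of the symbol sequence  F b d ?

{ b, d, h }

Add FIRST(F) = { b, d, h }; F is not nullable, stop.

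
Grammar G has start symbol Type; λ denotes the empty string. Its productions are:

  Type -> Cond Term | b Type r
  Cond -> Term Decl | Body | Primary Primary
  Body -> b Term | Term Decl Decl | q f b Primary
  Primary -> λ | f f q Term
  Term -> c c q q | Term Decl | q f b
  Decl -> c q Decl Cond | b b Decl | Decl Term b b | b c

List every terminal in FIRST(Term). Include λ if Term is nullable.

{ c, q }

Term -> c c q q contributes {c}.
From Term -> Term Decl: add FIRST(Term) = { c, q }.
Term -> q f b contributes {q}.
Union: FIRST(Term) = { c, q }.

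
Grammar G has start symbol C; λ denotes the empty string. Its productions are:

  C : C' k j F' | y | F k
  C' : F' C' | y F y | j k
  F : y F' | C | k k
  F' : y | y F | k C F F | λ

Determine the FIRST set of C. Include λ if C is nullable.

From C : C' k j F': add FIRST(C') = { j, k, y }.
C : y contributes {y}.
From C : F k: add FIRST(F) = { j, k, y }.
Union: FIRST(C) = { j, k, y }.

{ j, k, y }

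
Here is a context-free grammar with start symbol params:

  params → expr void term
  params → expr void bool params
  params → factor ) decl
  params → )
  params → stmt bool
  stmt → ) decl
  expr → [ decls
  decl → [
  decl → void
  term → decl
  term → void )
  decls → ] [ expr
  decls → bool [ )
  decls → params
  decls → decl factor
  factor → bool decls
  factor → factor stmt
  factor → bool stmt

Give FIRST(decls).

{ ), [, ], bool, void }

decls → ] [ expr contributes {]}.
decls → bool [ ) contributes {bool}.
From decls → params: add FIRST(params) = { ), [, bool }.
From decls → decl factor: add FIRST(decl) = { [, void }.
Union: FIRST(decls) = { ), [, ], bool, void }.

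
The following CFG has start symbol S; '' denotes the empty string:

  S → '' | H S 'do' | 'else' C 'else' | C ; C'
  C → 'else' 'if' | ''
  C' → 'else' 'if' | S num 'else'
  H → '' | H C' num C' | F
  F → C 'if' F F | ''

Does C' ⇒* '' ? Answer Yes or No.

No

Nullable nonterminals: C, F, H, S.
No production of C' has an RHS whose symbols are all nullable, so C' is not nullable.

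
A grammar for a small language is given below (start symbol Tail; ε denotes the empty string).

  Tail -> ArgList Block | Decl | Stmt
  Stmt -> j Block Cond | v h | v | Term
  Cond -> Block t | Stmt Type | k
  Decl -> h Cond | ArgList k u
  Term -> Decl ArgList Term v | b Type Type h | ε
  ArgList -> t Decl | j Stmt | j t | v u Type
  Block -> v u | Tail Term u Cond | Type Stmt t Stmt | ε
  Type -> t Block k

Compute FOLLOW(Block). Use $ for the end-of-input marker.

{ $, b, h, j, k, t, u, v }

In Tail -> ArgList Block: Block is at the end, add FOLLOW(Tail) = { $, b, h, j, t, u, v }.
In Stmt -> j Block Cond: add FIRST(Cond) = { b, h, j, k, t, u, v }.
In Cond -> Block t: add FIRST(t) = { t }.
In Type -> t Block k: add FIRST(k) = { k }.
Union: FOLLOW(Block) = { $, b, h, j, k, t, u, v }.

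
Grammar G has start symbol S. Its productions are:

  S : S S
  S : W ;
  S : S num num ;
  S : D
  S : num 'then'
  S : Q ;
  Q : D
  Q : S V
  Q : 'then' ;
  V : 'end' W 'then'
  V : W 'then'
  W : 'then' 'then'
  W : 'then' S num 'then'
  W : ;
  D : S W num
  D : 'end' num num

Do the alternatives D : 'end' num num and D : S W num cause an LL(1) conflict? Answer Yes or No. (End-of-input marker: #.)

FIRST('end' num num) = { 'end' } and FIRST(S W num) = { 'end', 'then', ;, num }.
Both contain 'end', so the two alternatives are not disjoint — LL(1) conflict.

Yes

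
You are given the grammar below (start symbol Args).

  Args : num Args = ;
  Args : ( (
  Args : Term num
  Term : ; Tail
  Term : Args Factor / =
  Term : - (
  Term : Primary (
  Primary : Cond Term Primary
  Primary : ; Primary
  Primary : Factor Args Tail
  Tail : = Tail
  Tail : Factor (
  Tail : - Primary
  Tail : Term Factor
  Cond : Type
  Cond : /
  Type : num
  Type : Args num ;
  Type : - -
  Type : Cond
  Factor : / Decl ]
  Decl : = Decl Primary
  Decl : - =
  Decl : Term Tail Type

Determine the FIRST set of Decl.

{ (, -, /, ;, =, num }

Decl : = Decl Primary contributes {=}.
Decl : - = contributes {-}.
From Decl : Term Tail Type: add FIRST(Term) = { (, -, /, ;, num }.
Union: FIRST(Decl) = { (, -, /, ;, =, num }.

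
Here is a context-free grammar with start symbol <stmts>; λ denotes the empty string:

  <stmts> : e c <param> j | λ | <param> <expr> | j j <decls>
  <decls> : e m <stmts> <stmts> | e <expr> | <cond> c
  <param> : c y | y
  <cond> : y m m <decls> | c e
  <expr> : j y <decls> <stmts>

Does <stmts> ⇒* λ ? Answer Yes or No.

<stmts> has an λ-production, so <stmts> ⇒ λ.

Yes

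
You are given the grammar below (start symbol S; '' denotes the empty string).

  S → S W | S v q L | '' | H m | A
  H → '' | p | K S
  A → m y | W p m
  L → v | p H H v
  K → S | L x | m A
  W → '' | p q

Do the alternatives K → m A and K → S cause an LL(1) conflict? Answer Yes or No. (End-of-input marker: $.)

FIRST(m A) = { m } and FIRST(S) = { m, p, v, '' }.
Both contain m, so the two alternatives are not disjoint — LL(1) conflict.

Yes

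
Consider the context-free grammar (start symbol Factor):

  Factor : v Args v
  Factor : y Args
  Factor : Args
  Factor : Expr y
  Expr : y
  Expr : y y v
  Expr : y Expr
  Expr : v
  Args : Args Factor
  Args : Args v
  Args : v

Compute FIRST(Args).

From Args : Args Factor: add FIRST(Args) = { v }.
From Args : Args v: add FIRST(Args) = { v }.
Args : v contributes {v}.
Union: FIRST(Args) = { v }.

{ v }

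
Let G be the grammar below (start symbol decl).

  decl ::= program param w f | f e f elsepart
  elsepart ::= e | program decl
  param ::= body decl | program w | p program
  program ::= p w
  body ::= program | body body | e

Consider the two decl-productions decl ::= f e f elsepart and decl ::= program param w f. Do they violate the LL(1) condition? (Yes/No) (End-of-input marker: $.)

FIRST(f e f elsepart) = { f } and FIRST(program param w f) = { p }.
The FIRST sets are disjoint and neither alternative is nullable — no conflict.

No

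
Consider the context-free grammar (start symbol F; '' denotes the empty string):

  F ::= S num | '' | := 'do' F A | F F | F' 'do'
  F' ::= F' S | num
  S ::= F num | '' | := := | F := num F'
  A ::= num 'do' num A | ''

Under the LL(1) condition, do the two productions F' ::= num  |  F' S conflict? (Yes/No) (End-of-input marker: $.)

FIRST(num) = { num } and FIRST(F' S) = { num }.
Both contain num, so the two alternatives are not disjoint — LL(1) conflict.

Yes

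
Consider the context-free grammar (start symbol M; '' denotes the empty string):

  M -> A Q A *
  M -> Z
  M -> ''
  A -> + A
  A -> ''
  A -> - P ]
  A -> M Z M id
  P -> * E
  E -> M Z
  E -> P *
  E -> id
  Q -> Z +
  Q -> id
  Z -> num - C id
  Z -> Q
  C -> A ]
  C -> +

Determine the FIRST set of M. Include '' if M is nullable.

From M -> A Q A *: A nullable, take FIRST(A) ∪ FIRST(Q) = { +, -, id, num }.
From M -> Z: add FIRST(Z) = { id, num }.
M -> '' contributes ''.
Union: FIRST(M) = { +, -, id, num, '' }.

{ +, -, id, num, '' }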